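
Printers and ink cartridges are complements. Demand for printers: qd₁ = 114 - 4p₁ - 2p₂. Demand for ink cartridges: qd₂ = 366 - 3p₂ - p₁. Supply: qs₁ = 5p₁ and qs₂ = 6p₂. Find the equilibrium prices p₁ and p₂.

p₁ = 294/79, p₂ = 3180/79

Market 1: 114 - 4p₁ - 2p₂ = 5p₁ → 9p₁ + 2p₂ = 114.
Market 2: 9p₂ + p₁ = 366.
Eliminating p₂: 9×(1) − 2×(2) gives 79p₁ = 294, so p₁ = 294/79.
Back-substitute into (2): p₂ = (366 − 1×294/79) / 9 = 3180/79.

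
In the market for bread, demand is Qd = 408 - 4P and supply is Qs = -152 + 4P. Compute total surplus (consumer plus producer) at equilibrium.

Total surplus = 4096

Equilibrium: 408 - 4P = -152 + 4P gives P* = 70, Q* = 128.
Demand choke price: P = 102; supply starts at P = 38.
CS = ½(102 − 70)(128) = 2048; PS = ½(70 − 38)(128) = 2048.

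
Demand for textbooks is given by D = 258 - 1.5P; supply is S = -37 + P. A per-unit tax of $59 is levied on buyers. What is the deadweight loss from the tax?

Pre-tax equilibrium: P* = 118, Q* = 81.
Tax on buyers shifts demand to D = 258 − 1.5(P + 59) = 169.5 - 1.5P.
169.5 - 1.5P = -37 + P gives seller price Ps = 82.6; buyers pay Pb = 82.6 + 59 = 141.6.
New quantity: Q = 258 − 1.5(141.6) = 45.6.
DWL = ½ × 59 × (81 − 45.6) = 1044.3.

Deadweight loss = 1044.3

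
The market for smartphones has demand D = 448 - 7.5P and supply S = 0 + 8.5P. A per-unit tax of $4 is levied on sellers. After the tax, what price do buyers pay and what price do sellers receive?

Pre-tax equilibrium: P* = 28, Q* = 238.
Tax on sellers shifts supply to S = 0 + 8.5(P − 4) = -34 + 8.5P.
448 - 7.5P = -34 + 8.5P gives buyer price Pb = 30.125; sellers receive Ps = 30.125 − 4 = 26.125.
New quantity: Q = 448 − 7.5(30.125) = 222.0625.

Buyers pay $30.125, sellers receive $26.125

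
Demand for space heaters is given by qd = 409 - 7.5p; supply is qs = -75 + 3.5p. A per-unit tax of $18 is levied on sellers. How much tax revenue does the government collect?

Tax revenue = 7137/11

Pre-tax equilibrium: p* = 44, q* = 79.
Tax on sellers shifts supply to qs = -75 + 3.5(p − 18) = -138 + 3.5p.
409 - 7.5p = -138 + 3.5p gives buyer price pb = 547/11; sellers receive ps = 547/11 − 18 = 349/11.
New quantity: q = 409 − 7.5(547/11) = 793/22.
Revenue = 18 × 793/22 = 7137/11.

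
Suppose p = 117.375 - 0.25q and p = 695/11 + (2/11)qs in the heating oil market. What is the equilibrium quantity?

q* = 125.5

Set the two price expressions equal: 117.375 - 0.25q = 695/11 + (2/11)q.
4769/88 = (19/44)q, so q* = 125.5.
p* = 117.375 − (0.25)(125.5) = 86.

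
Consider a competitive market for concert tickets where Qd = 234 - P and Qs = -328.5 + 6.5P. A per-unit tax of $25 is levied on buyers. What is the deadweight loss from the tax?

Pre-tax equilibrium: P* = 75, Q* = 159.
Tax on buyers shifts demand to Qd = 234 − 1(P + 25) = 209 - P.
209 - P = -328.5 + 6.5P gives seller price Ps = 215/3; buyers pay Pb = 215/3 + 25 = 290/3.
New quantity: Q = 234 − 1(290/3) = 412/3.
DWL = ½ × 25 × (159 − 412/3) = 1625/6.

Deadweight loss = 1625/6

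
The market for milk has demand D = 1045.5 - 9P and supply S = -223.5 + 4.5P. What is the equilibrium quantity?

Q* = 199.5

Set D = S: 1045.5 - 9P = -223.5 + 4.5P.
1269 = 13.5P, so P* = 94.
Q* = 1045.5 − 9(94) = 199.5.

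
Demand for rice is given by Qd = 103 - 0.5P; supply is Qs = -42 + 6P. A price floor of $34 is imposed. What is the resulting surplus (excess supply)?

Surplus = 76

Equilibrium price would be P* = 290/13, so the floor at 34 binds.
At P = 34: Qd = 86, Qs = 162.
Surplus = 162 − 86 = 76.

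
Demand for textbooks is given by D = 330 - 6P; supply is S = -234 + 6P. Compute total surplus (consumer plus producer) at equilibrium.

Equilibrium: 330 - 6P = -234 + 6P gives P* = 47, Q* = 48.
Demand choke price: P = 55; supply starts at P = 39.
CS = ½(55 − 47)(48) = 192; PS = ½(47 − 39)(48) = 192.

Total surplus = 384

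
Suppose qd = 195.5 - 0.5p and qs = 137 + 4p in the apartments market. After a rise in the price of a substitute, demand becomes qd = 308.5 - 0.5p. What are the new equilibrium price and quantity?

Original equilibrium: p* = 13, q* = 189.
New equilibrium: 308.5 - 0.5p = 137 + 4p, so 171.5 = 4.5p and p' = 343/9; q' = 308.5 − 0.5(343/9) = 2605/9.

p' = 343/9, q' = 2605/9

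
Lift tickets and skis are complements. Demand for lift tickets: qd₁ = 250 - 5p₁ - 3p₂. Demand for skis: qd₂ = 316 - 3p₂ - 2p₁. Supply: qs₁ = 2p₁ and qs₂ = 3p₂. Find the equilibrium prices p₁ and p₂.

Market 1: 250 - 5p₁ - 3p₂ = 2p₁ → 7p₁ + 3p₂ = 250.
Market 2: 6p₂ + 2p₁ = 316.
Eliminating p₂: 6×(1) − 3×(2) gives 36p₁ = 552, so p₁ = 46/3.
Back-substitute into (2): p₂ = (316 − 2×46/3) / 6 = 428/9.

p₁ = 46/3, p₂ = 428/9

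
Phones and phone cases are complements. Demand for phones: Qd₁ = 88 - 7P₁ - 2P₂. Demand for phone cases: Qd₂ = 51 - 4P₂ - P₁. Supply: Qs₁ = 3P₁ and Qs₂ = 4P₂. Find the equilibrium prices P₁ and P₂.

Market 1: 88 - 7P₁ - 2P₂ = 3P₁ → 10P₁ + 2P₂ = 88.
Market 2: 8P₂ + P₁ = 51.
Eliminating P₂: 8×(1) − 2×(2) gives 78P₁ = 602, so P₁ = 301/39.
Back-substitute into (2): P₂ = (51 − 1×301/39) / 8 = 211/39.

P₁ = 301/39, P₂ = 211/39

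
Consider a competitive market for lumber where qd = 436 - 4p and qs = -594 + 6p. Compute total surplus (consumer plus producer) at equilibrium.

Total surplus = 120

Equilibrium: 436 - 4p = -594 + 6p gives p* = 103, q* = 24.
Demand choke price: p = 109; supply starts at p = 99.
CS = ½(109 − 103)(24) = 72; PS = ½(103 − 99)(24) = 48.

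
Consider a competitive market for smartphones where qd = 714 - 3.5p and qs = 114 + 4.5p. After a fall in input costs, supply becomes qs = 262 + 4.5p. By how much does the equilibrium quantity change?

Original equilibrium: p* = 75, q* = 451.5.
New equilibrium: 714 - 3.5p = 262 + 4.5p, so 452 = 8p and p' = 56.5; q' = 714 − 3.5(56.5) = 516.25.
Change in quantity: 516.25 − 451.5 = 64.75.

Δq = 64.75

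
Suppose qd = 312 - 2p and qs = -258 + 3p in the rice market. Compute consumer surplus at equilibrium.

Equilibrium: 312 - 2p = -258 + 3p gives p* = 114, q* = 84.
Demand choke price (qd = 0): p = 156.
CS = ½(156 − 114)(84) = 1764.

Consumer surplus = 1764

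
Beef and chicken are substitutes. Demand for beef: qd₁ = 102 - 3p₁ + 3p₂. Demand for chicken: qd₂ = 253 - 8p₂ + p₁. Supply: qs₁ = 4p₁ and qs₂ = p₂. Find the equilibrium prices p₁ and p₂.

p₁ = 27.95, p₂ = 1873/60

Market 1: 102 - 3p₁ + 3p₂ = 4p₁ → 7p₁ - 3p₂ = 102.
Market 2: 9p₂ - p₁ = 253.
Eliminating p₂: 9×(1) + 3×(2) gives 60p₁ = 1677, so p₁ = 27.95.
Back-substitute into (2): p₂ = (253 + 1×27.95) / 9 = 1873/60.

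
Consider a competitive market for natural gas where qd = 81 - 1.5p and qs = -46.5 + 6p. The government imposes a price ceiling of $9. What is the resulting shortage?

Equilibrium price would be p* = 17, so the ceiling at 9 binds.
At p = 9: qd = 81 − 1.5(9) = 67.5, qs = -46.5 + 6(9) = 7.5.
Shortage = 67.5 − 7.5 = 60.

Shortage = 60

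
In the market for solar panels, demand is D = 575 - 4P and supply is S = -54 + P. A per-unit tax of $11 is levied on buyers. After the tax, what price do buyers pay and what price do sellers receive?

Pre-tax equilibrium: P* = 125.8, Q* = 71.8.
Tax on buyers shifts demand to D = 575 − 4(P + 11) = 531 - 4P.
531 - 4P = -54 + P gives seller price Ps = 117; buyers pay Pb = 117 + 11 = 128.
New quantity: Q = 575 − 4(128) = 63.

Buyers pay $128, sellers receive $117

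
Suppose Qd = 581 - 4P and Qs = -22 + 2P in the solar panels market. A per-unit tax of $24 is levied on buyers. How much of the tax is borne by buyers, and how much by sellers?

Pre-tax equilibrium: P* = 100.5, Q* = 179.
Tax on buyers shifts demand to Qd = 581 − 4(P + 24) = 485 - 4P.
485 - 4P = -22 + 2P gives seller price Ps = 84.5; buyers pay Pb = 84.5 + 24 = 108.5.
New quantity: Q = 581 − 4(108.5) = 147.
Buyer burden = 108.5 − 100.5 = 8; seller burden = 100.5 − 84.5 = 16.

Buyers bear $8, sellers bear $16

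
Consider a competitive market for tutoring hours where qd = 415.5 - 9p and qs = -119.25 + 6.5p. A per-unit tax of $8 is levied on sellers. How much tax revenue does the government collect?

Pre-tax equilibrium: p* = 34.5, q* = 105.
Tax on sellers shifts supply to qs = -119.25 + 6.5(p − 8) = -171.25 + 6.5p.
415.5 - 9p = -171.25 + 6.5p gives buyer price pb = 2347/62; sellers receive ps = 2347/62 − 8 = 1851/62.
New quantity: q = 415.5 − 9(2347/62) = 2319/31.
Revenue = 8 × 2319/31 = 18552/31.

Tax revenue = 18552/31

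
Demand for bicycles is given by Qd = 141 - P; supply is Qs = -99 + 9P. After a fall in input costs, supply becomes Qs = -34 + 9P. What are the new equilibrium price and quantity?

P' = 17.5, Q' = 123.5

Original equilibrium: P* = 24, Q* = 117.
New equilibrium: 141 - P = -34 + 9P, so 175 = 10P and P' = 17.5; Q' = 141 − 1(17.5) = 123.5.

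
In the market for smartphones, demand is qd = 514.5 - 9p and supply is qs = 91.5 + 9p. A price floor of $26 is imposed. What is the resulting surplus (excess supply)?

Equilibrium price would be p* = 23.5, so the floor at 26 binds.
At p = 26: qd = 280.5, qs = 325.5.
Surplus = 325.5 − 280.5 = 45.

Surplus = 45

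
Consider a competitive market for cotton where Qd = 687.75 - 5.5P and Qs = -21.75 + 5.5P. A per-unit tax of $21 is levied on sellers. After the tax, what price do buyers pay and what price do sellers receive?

Buyers pay $75, sellers receive $54

Pre-tax equilibrium: P* = 64.5, Q* = 333.
Tax on sellers shifts supply to Qs = -21.75 + 5.5(P − 21) = -137.25 + 5.5P.
687.75 - 5.5P = -137.25 + 5.5P gives buyer price Pb = 75; sellers receive Ps = 75 − 21 = 54.
New quantity: Q = 687.75 − 5.5(75) = 275.25.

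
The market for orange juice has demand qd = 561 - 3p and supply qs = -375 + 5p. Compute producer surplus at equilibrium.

Producer surplus = 4410

Equilibrium: 561 - 3p = -375 + 5p gives p* = 117, q* = 210.
Supply starts at p = 75 (where qs = 0).
PS = ½(117 − 75)(210) = 4410.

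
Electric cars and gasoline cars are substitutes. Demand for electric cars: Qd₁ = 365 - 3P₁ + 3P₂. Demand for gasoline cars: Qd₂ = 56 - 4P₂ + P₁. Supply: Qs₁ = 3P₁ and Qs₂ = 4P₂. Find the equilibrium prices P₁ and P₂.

Market 1: 365 - 3P₁ + 3P₂ = 3P₁ → 6P₁ - 3P₂ = 365.
Market 2: 8P₂ - P₁ = 56.
Eliminating P₂: 8×(1) + 3×(2) gives 45P₁ = 3088, so P₁ = 3088/45.
Back-substitute into (2): P₂ = (56 + 1×3088/45) / 8 = 701/45.

P₁ = 3088/45, P₂ = 701/45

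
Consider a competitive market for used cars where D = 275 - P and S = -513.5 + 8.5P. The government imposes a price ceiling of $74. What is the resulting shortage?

Shortage = 85.5

Equilibrium price would be P* = 83, so the ceiling at 74 binds.
At P = 74: D = 275 − 1(74) = 201, S = -513.5 + 8.5(74) = 115.5.
Shortage = 201 − 115.5 = 85.5.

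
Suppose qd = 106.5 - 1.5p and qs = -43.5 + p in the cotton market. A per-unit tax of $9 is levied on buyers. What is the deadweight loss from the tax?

Pre-tax equilibrium: p* = 60, q* = 16.5.
Tax on buyers shifts demand to qd = 106.5 − 1.5(p + 9) = 93 - 1.5p.
93 - 1.5p = -43.5 + p gives seller price ps = 54.6; buyers pay pb = 54.6 + 9 = 63.6.
New quantity: q = 106.5 − 1.5(63.6) = 11.1.
DWL = ½ × 9 × (16.5 − 11.1) = 24.3.

Deadweight loss = 24.3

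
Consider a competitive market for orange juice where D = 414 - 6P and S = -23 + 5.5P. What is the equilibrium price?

Set D = S: 414 - 6P = -23 + 5.5P.
437 = 11.5P, so P* = 38.
Q* = 414 − 6(38) = 186.

P* = 38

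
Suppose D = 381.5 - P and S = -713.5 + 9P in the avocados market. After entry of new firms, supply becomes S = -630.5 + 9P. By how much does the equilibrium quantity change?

ΔQ = 8.3

Original equilibrium: P* = 109.5, Q* = 272.
New equilibrium: 381.5 - P = -630.5 + 9P, so 1012 = 10P and P' = 101.2; Q' = 381.5 − 1(101.2) = 280.3.
Change in quantity: 280.3 − 272 = 8.3.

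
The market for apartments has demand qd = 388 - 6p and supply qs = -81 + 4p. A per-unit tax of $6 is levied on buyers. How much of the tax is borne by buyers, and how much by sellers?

Buyers bear $2.4, sellers bear $3.6

Pre-tax equilibrium: p* = 46.9, q* = 106.6.
Tax on buyers shifts demand to qd = 388 − 6(p + 6) = 352 - 6p.
352 - 6p = -81 + 4p gives seller price ps = 43.3; buyers pay pb = 43.3 + 6 = 49.3.
New quantity: q = 388 − 6(49.3) = 92.2.
Buyer burden = 49.3 − 46.9 = 2.4; seller burden = 46.9 − 43.3 = 3.6.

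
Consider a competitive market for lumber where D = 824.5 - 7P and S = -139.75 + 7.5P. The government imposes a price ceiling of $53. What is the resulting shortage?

Equilibrium price would be P* = 66.5, so the ceiling at 53 binds.
At P = 53: D = 824.5 − 7(53) = 453.5, S = -139.75 + 7.5(53) = 257.75.
Shortage = 453.5 − 257.75 = 195.75.

Shortage = 195.75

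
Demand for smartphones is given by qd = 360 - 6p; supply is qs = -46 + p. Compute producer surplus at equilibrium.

Equilibrium: 360 - 6p = -46 + p gives p* = 58, q* = 12.
Supply starts at p = 46 (where qs = 0).
PS = ½(58 − 46)(12) = 72.

Producer surplus = 72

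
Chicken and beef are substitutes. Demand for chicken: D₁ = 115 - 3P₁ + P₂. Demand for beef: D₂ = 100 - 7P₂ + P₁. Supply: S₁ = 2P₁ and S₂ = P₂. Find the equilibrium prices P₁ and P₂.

Market 1: 115 - 3P₁ + P₂ = 2P₁ → 5P₁ - P₂ = 115.
Market 2: 8P₂ - P₁ = 100.
Eliminating P₂: 8×(1) + 1×(2) gives 39P₁ = 1020, so P₁ = 340/13.
Back-substitute into (2): P₂ = (100 + 1×340/13) / 8 = 205/13.

P₁ = 340/13, P₂ = 205/13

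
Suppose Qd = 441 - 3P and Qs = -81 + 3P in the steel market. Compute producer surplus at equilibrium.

Producer surplus = 5400

Equilibrium: 441 - 3P = -81 + 3P gives P* = 87, Q* = 180.
Supply starts at P = 27 (where Qs = 0).
PS = ½(87 − 27)(180) = 5400.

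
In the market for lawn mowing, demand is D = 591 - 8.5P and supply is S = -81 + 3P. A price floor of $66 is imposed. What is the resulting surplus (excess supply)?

Equilibrium price would be P* = 1344/23, so the floor at 66 binds.
At P = 66: D = 30, S = 117.
Surplus = 117 − 30 = 87.

Surplus = 87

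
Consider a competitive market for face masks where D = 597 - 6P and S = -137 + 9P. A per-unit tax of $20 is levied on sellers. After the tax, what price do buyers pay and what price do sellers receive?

Buyers pay 914/15, sellers receive 614/15

Pre-tax equilibrium: P* = 734/15, Q* = 303.4.
Tax on sellers shifts supply to S = -137 + 9(P − 20) = -317 + 9P.
597 - 6P = -317 + 9P gives buyer price Pb = 914/15; sellers receive Ps = 914/15 − 20 = 614/15.
New quantity: Q = 597 − 6(914/15) = 231.4.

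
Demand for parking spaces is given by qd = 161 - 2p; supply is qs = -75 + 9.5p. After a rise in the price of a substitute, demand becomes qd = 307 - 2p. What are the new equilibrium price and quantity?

Original equilibrium: p* = 472/23, q* = 2759/23.
New equilibrium: 307 - 2p = -75 + 9.5p, so 382 = 11.5p and p' = 764/23; q' = 307 − 2(764/23) = 5533/23.

p' = 764/23, q' = 5533/23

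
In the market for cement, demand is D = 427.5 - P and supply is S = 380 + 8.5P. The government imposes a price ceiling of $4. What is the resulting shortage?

Shortage = 9.5

Equilibrium price would be P* = 5, so the ceiling at 4 binds.
At P = 4: D = 427.5 − 1(4) = 423.5, S = 380 + 8.5(4) = 414.
Shortage = 423.5 − 414 = 9.5.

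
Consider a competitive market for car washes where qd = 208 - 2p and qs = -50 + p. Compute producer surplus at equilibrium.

Producer surplus = 648

Equilibrium: 208 - 2p = -50 + p gives p* = 86, q* = 36.
Supply starts at p = 50 (where qs = 0).
PS = ½(86 − 50)(36) = 648.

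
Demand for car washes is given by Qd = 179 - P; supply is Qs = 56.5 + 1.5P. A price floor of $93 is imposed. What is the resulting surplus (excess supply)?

Equilibrium price would be P* = 49, so the floor at 93 binds.
At P = 93: Qd = 86, Qs = 196.
Surplus = 196 − 86 = 110.

Surplus = 110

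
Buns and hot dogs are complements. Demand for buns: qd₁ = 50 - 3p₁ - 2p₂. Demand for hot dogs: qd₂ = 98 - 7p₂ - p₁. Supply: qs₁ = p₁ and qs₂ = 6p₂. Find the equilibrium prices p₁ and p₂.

Market 1: 50 - 3p₁ - 2p₂ = p₁ → 4p₁ + 2p₂ = 50.
Market 2: 13p₂ + p₁ = 98.
Eliminating p₂: 13×(1) − 2×(2) gives 50p₁ = 454, so p₁ = 9.08.
Back-substitute into (2): p₂ = (98 − 1×9.08) / 13 = 6.84.

p₁ = 9.08, p₂ = 6.84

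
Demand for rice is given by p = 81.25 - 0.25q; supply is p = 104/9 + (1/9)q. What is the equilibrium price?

p* = 33

Set the two price expressions equal: 81.25 - 0.25q = 104/9 + (1/9)q.
2509/36 = (13/36)q, so q* = 193.
p* = 81.25 − (0.25)(193) = 33.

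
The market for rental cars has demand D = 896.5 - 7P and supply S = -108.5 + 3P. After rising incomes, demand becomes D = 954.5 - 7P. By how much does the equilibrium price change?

ΔP = 5.8

Original equilibrium: P* = 100.5, Q* = 193.
New equilibrium: 954.5 - 7P = -108.5 + 3P, so 1063 = 10P and P' = 106.3; Q' = 954.5 − 7(106.3) = 210.4.
Change in price: 106.3 − 100.5 = 5.8.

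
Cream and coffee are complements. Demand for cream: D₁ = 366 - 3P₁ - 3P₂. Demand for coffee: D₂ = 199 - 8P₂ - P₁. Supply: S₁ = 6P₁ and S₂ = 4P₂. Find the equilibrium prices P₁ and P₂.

Market 1: 366 - 3P₁ - 3P₂ = 6P₁ → 9P₁ + 3P₂ = 366.
Market 2: 12P₂ + P₁ = 199.
Eliminating P₂: 12×(1) − 3×(2) gives 105P₁ = 3795, so P₁ = 253/7.
Back-substitute into (2): P₂ = (199 − 1×253/7) / 12 = 95/7.

P₁ = 253/7, P₂ = 95/7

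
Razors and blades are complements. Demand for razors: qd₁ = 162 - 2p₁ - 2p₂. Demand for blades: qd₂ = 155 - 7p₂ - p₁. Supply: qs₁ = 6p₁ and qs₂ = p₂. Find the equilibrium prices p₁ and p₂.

Market 1: 162 - 2p₁ - 2p₂ = 6p₁ → 8p₁ + 2p₂ = 162.
Market 2: 8p₂ + p₁ = 155.
Eliminating p₂: 8×(1) − 2×(2) gives 62p₁ = 986, so p₁ = 493/31.
Back-substitute into (2): p₂ = (155 − 1×493/31) / 8 = 539/31.

p₁ = 493/31, p₂ = 539/31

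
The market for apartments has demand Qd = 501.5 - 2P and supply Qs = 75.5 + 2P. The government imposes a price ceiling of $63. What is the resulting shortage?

Shortage = 174

Equilibrium price would be P* = 106.5, so the ceiling at 63 binds.
At P = 63: Qd = 501.5 − 2(63) = 375.5, Qs = 75.5 + 2(63) = 201.5.
Shortage = 375.5 − 201.5 = 174.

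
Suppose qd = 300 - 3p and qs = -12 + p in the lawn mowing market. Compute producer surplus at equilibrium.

Producer surplus = 2178

Equilibrium: 300 - 3p = -12 + p gives p* = 78, q* = 66.
Supply starts at p = 12 (where qs = 0).
PS = ½(78 − 12)(66) = 2178.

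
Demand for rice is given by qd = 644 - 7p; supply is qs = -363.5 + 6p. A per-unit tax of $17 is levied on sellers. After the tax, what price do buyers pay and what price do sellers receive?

Buyers pay 2219/26, sellers receive 1777/26

Pre-tax equilibrium: p* = 77.5, q* = 101.5.
Tax on sellers shifts supply to qs = -363.5 + 6(p − 17) = -465.5 + 6p.
644 - 7p = -465.5 + 6p gives buyer price pb = 2219/26; sellers receive ps = 2219/26 − 17 = 1777/26.
New quantity: q = 644 − 7(2219/26) = 1211/26.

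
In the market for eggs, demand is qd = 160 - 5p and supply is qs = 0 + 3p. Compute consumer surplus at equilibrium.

Equilibrium: 160 - 5p = 0 + 3p gives p* = 20, q* = 60.
Demand choke price (qd = 0): p = 32.
CS = ½(32 − 20)(60) = 360.

Consumer surplus = 360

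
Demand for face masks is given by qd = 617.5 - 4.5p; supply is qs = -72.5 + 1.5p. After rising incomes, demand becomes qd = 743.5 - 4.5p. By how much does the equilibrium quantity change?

Original equilibrium: p* = 115, q* = 100.
New equilibrium: 743.5 - 4.5p = -72.5 + 1.5p, so 816 = 6p and p' = 136; q' = 743.5 − 4.5(136) = 131.5.
Change in quantity: 131.5 − 100 = 31.5.

Δq = 31.5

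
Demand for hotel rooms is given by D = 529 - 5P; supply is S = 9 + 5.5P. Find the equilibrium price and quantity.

P* = 1040/21, Q* = 5909/21

Set D = S: 529 - 5P = 9 + 5.5P.
520 = 10.5P, so P* = 1040/21.
Q* = 529 − 5(1040/21) = 5909/21.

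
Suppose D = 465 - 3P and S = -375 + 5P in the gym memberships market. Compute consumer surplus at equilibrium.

Consumer surplus = 3750

Equilibrium: 465 - 3P = -375 + 5P gives P* = 105, Q* = 150.
Demand choke price (D = 0): P = 155.
CS = ½(155 − 105)(150) = 3750.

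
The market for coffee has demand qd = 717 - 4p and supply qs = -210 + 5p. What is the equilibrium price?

p* = 103

Set qd = qs: 717 - 4p = -210 + 5p.
927 = 9p, so p* = 103.
q* = 717 − 4(103) = 305.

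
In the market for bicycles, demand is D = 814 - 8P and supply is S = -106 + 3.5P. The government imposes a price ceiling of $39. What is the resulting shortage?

Shortage = 471.5

Equilibrium price would be P* = 80, so the ceiling at 39 binds.
At P = 39: D = 814 − 8(39) = 502, S = -106 + 3.5(39) = 30.5.
Shortage = 502 − 30.5 = 471.5.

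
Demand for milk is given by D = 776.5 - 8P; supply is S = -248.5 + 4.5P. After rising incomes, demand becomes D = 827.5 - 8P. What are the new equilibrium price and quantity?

Original equilibrium: P* = 82, Q* = 120.5.
New equilibrium: 827.5 - 8P = -248.5 + 4.5P, so 1076 = 12.5P and P' = 86.08; Q' = 827.5 − 8(86.08) = 138.86.

P' = 86.08, Q' = 138.86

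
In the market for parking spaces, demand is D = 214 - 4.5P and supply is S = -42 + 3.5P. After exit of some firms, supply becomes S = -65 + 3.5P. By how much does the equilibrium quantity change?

Original equilibrium: P* = 32, Q* = 70.
New equilibrium: 214 - 4.5P = -65 + 3.5P, so 279 = 8P and P' = 34.875; Q' = 214 − 4.5(34.875) = 57.0625.
Change in quantity: 57.0625 − 70 = -12.9375.

ΔQ = -12.9375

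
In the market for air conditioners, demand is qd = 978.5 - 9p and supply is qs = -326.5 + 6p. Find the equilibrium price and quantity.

Set qd = qs: 978.5 - 9p = -326.5 + 6p.
1305 = 15p, so p* = 87.
q* = 978.5 − 9(87) = 195.5.

p* = 87, q* = 195.5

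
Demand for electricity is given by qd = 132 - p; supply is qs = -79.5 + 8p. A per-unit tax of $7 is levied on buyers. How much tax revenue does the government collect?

Tax revenue = 12887/18

Pre-tax equilibrium: p* = 23.5, q* = 108.5.
Tax on buyers shifts demand to qd = 132 − 1(p + 7) = 125 - p.
125 - p = -79.5 + 8p gives seller price ps = 409/18; buyers pay pb = 409/18 + 7 = 535/18.
New quantity: q = 132 − 1(535/18) = 1841/18.
Revenue = 7 × 1841/18 = 12887/18.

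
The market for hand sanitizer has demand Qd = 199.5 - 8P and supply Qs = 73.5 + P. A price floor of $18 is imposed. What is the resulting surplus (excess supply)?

Equilibrium price would be P* = 14, so the floor at 18 binds.
At P = 18: Qd = 55.5, Qs = 91.5.
Surplus = 91.5 − 55.5 = 36.

Surplus = 36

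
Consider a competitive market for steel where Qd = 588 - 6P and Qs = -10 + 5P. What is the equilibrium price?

Set Qd = Qs: 588 - 6P = -10 + 5P.
598 = 11P, so P* = 598/11.
Q* = 588 − 6(598/11) = 2880/11.

P* = 598/11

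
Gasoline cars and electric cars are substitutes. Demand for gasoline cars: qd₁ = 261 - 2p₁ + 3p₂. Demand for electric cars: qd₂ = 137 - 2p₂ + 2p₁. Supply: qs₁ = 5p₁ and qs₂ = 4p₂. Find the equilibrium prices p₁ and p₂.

p₁ = 659/12, p₂ = 1481/36

Market 1: 261 - 2p₁ + 3p₂ = 5p₁ → 7p₁ - 3p₂ = 261.
Market 2: 6p₂ - 2p₁ = 137.
Eliminating p₂: 6×(1) + 3×(2) gives 36p₁ = 1977, so p₁ = 659/12.
Back-substitute into (2): p₂ = (137 + 2×659/12) / 6 = 1481/36.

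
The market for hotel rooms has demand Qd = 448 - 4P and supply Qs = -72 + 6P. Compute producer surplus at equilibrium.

Producer surplus = 4800

Equilibrium: 448 - 4P = -72 + 6P gives P* = 52, Q* = 240.
Supply starts at P = 12 (where Qs = 0).
PS = ½(52 − 12)(240) = 4800.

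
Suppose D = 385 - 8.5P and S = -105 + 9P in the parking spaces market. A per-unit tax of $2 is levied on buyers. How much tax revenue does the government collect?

Tax revenue = 9678/35

Pre-tax equilibrium: P* = 28, Q* = 147.
Tax on buyers shifts demand to D = 385 − 8.5(P + 2) = 368 - 8.5P.
368 - 8.5P = -105 + 9P gives seller price Ps = 946/35; buyers pay Pb = 946/35 + 2 = 1016/35.
New quantity: Q = 385 − 8.5(1016/35) = 4839/35.
Revenue = 2 × 4839/35 = 9678/35.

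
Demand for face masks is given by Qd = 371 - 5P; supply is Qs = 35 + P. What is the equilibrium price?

Set Qd = Qs: 371 - 5P = 35 + P.
336 = 6P, so P* = 56.
Q* = 371 − 5(56) = 91.

P* = 56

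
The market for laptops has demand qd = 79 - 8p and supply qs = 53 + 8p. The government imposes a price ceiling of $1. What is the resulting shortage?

Equilibrium price would be p* = 1.625, so the ceiling at 1 binds.
At p = 1: qd = 79 − 8(1) = 71, qs = 53 + 8(1) = 61.
Shortage = 71 − 61 = 10.

Shortage = 10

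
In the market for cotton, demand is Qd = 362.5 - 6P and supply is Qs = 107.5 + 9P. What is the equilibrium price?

P* = 17

Set Qd = Qs: 362.5 - 6P = 107.5 + 9P.
255 = 15P, so P* = 17.
Q* = 362.5 − 6(17) = 260.5.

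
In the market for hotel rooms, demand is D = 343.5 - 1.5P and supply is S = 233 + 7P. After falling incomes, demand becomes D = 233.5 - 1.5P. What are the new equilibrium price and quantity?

Original equilibrium: P* = 13, Q* = 324.
New equilibrium: 233.5 - 1.5P = 233 + 7P, so 0.5 = 8.5P and P' = 1/17; Q' = 233.5 − 1.5(1/17) = 3968/17.

P' = 1/17, Q' = 3968/17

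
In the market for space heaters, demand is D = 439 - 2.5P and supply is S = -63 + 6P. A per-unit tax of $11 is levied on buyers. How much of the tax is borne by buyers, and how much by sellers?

Buyers bear 132/17, sellers bear 55/17

Pre-tax equilibrium: P* = 1004/17, Q* = 4953/17.
Tax on buyers shifts demand to D = 439 − 2.5(P + 11) = 411.5 - 2.5P.
411.5 - 2.5P = -63 + 6P gives seller price Ps = 949/17; buyers pay Pb = 949/17 + 11 = 1136/17.
New quantity: Q = 439 − 2.5(1136/17) = 4623/17.
Buyer burden = 1136/17 − 1004/17 = 132/17; seller burden = 1004/17 − 949/17 = 55/17.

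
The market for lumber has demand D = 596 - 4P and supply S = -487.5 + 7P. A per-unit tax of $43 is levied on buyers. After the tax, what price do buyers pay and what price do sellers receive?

Buyers pay 2769/22, sellers receive 1823/22

Pre-tax equilibrium: P* = 98.5, Q* = 202.
Tax on buyers shifts demand to D = 596 − 4(P + 43) = 424 - 4P.
424 - 4P = -487.5 + 7P gives seller price Ps = 1823/22; buyers pay Pb = 1823/22 + 43 = 2769/22.
New quantity: Q = 596 − 4(2769/22) = 1018/11.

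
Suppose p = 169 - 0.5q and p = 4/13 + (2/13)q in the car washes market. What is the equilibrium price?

p* = 40

Set the two price expressions equal: 169 - 0.5q = 4/13 + (2/13)q.
2193/13 = (17/26)q, so q* = 258.
p* = 169 − (0.5)(258) = 40.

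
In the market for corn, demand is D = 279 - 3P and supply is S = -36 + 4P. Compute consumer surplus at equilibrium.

Equilibrium: 279 - 3P = -36 + 4P gives P* = 45, Q* = 144.
Demand choke price (D = 0): P = 93.
CS = ½(93 − 45)(144) = 3456.

Consumer surplus = 3456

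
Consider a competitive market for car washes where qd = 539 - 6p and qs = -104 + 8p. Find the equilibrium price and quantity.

p* = 643/14, q* = 1844/7

Set qd = qs: 539 - 6p = -104 + 8p.
643 = 14p, so p* = 643/14.
q* = 539 − 6(643/14) = 1844/7.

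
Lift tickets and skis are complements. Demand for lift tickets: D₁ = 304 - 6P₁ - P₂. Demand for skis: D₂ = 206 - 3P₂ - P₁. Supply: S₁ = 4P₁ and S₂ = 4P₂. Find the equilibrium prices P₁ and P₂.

Market 1: 304 - 6P₁ - P₂ = 4P₁ → 10P₁ + P₂ = 304.
Market 2: 7P₂ + P₁ = 206.
Eliminating P₂: 7×(1) − 1×(2) gives 69P₁ = 1922, so P₁ = 1922/69.
Back-substitute into (2): P₂ = (206 − 1×1922/69) / 7 = 1756/69.

P₁ = 1922/69, P₂ = 1756/69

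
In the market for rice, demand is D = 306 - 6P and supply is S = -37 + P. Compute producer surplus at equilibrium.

Producer surplus = 72

Equilibrium: 306 - 6P = -37 + P gives P* = 49, Q* = 12.
Supply starts at P = 37 (where S = 0).
PS = ½(49 − 37)(12) = 72.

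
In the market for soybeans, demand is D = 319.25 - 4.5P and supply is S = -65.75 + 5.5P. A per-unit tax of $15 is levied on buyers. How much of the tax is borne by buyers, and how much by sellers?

Buyers bear $8.25, sellers bear $6.75

Pre-tax equilibrium: P* = 38.5, Q* = 146.
Tax on buyers shifts demand to D = 319.25 − 4.5(P + 15) = 251.75 - 4.5P.
251.75 - 4.5P = -65.75 + 5.5P gives seller price Ps = 31.75; buyers pay Pb = 31.75 + 15 = 46.75.
New quantity: Q = 319.25 − 4.5(46.75) = 108.875.
Buyer burden = 46.75 − 38.5 = 8.25; seller burden = 38.5 − 31.75 = 6.75.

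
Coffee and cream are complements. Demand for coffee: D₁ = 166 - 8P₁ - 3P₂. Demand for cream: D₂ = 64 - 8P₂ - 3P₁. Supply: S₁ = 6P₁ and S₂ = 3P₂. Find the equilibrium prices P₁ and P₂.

Market 1: 166 - 8P₁ - 3P₂ = 6P₁ → 14P₁ + 3P₂ = 166.
Market 2: 11P₂ + 3P₁ = 64.
Eliminating P₂: 11×(1) − 3×(2) gives 145P₁ = 1634, so P₁ = 1634/145.
Back-substitute into (2): P₂ = (64 − 3×1634/145) / 11 = 398/145.

P₁ = 1634/145, P₂ = 398/145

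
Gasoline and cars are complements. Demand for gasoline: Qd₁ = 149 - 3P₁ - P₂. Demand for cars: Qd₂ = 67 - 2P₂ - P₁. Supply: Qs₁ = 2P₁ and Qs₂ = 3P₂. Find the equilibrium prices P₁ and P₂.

Market 1: 149 - 3P₁ - P₂ = 2P₁ → 5P₁ + P₂ = 149.
Market 2: 5P₂ + P₁ = 67.
Eliminating P₂: 5×(1) − 1×(2) gives 24P₁ = 678, so P₁ = 28.25.
Back-substitute into (2): P₂ = (67 − 1×28.25) / 5 = 7.75.

P₁ = 28.25, P₂ = 7.75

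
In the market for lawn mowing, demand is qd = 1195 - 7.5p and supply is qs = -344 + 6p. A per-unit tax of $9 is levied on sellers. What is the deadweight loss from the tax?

Pre-tax equilibrium: p* = 114, q* = 340.
Tax on sellers shifts supply to qs = -344 + 6(p − 9) = -398 + 6p.
1195 - 7.5p = -398 + 6p gives buyer price pb = 118; sellers receive ps = 118 − 9 = 109.
New quantity: q = 1195 − 7.5(118) = 310.
DWL = ½ × 9 × (340 − 310) = 135.

Deadweight loss = 135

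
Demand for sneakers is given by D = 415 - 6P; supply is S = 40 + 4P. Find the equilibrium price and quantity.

P* = 37.5, Q* = 190

Set D = S: 415 - 6P = 40 + 4P.
375 = 10P, so P* = 37.5.
Q* = 415 − 6(37.5) = 190.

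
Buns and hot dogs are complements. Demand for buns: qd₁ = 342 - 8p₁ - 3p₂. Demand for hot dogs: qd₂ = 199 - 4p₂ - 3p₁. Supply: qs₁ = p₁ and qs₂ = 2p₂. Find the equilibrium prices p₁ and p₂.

Market 1: 342 - 8p₁ - 3p₂ = p₁ → 9p₁ + 3p₂ = 342.
Market 2: 6p₂ + 3p₁ = 199.
Eliminating p₂: 6×(1) − 3×(2) gives 45p₁ = 1455, so p₁ = 97/3.
Back-substitute into (2): p₂ = (199 − 3×97/3) / 6 = 17.

p₁ = 97/3, p₂ = 17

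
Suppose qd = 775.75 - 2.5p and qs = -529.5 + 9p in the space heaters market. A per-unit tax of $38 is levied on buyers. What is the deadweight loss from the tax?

Pre-tax equilibrium: p* = 113.5, q* = 492.
Tax on buyers shifts demand to qd = 775.75 − 2.5(p + 38) = 680.75 - 2.5p.
680.75 - 2.5p = -529.5 + 9p gives seller price ps = 4841/46; buyers pay pb = 4841/46 + 38 = 6589/46.
New quantity: q = 775.75 − 2.5(6589/46) = 9606/23.
DWL = ½ × 38 × (492 − 9606/23) = 32490/23.

Deadweight loss = 32490/23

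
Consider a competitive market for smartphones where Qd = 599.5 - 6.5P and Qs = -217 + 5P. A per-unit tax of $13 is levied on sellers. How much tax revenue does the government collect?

Tax revenue = 30277/23

Pre-tax equilibrium: P* = 71, Q* = 138.
Tax on sellers shifts supply to Qs = -217 + 5(P − 13) = -282 + 5P.
599.5 - 6.5P = -282 + 5P gives buyer price Pb = 1763/23; sellers receive Ps = 1763/23 − 13 = 1464/23.
New quantity: Q = 599.5 − 6.5(1763/23) = 2329/23.
Revenue = 13 × 2329/23 = 30277/23.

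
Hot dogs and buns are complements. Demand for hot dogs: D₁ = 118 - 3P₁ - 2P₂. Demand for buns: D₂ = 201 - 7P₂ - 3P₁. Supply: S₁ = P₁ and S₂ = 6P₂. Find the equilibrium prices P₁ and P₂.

P₁ = 566/23, P₂ = 225/23

Market 1: 118 - 3P₁ - 2P₂ = P₁ → 4P₁ + 2P₂ = 118.
Market 2: 13P₂ + 3P₁ = 201.
Eliminating P₂: 13×(1) − 2×(2) gives 46P₁ = 1132, so P₁ = 566/23.
Back-substitute into (2): P₂ = (201 − 3×566/23) / 13 = 225/23.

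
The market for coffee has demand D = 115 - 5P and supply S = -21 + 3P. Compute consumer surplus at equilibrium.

Equilibrium: 115 - 5P = -21 + 3P gives P* = 17, Q* = 30.
Demand choke price (D = 0): P = 23.
CS = ½(23 − 17)(30) = 90.

Consumer surplus = 90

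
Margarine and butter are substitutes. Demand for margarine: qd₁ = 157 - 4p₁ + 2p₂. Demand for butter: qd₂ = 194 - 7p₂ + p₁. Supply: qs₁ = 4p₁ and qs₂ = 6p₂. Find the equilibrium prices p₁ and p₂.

p₁ = 2429/102, p₂ = 1709/102

Market 1: 157 - 4p₁ + 2p₂ = 4p₁ → 8p₁ - 2p₂ = 157.
Market 2: 13p₂ - p₁ = 194.
Eliminating p₂: 13×(1) + 2×(2) gives 102p₁ = 2429, so p₁ = 2429/102.
Back-substitute into (2): p₂ = (194 + 1×2429/102) / 13 = 1709/102.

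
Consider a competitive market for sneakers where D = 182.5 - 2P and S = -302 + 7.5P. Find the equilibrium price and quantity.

Set D = S: 182.5 - 2P = -302 + 7.5P.
484.5 = 9.5P, so P* = 51.
Q* = 182.5 − 2(51) = 80.5.

P* = 51, Q* = 80.5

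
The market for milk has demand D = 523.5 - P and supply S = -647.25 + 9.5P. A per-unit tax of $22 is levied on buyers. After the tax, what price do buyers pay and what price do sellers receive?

Pre-tax equilibrium: P* = 111.5, Q* = 412.
Tax on buyers shifts demand to D = 523.5 − 1(P + 22) = 501.5 - P.
501.5 - P = -647.25 + 9.5P gives seller price Ps = 4595/42; buyers pay Pb = 4595/42 + 22 = 5519/42.
New quantity: Q = 523.5 − 1(5519/42) = 8234/21.

Buyers pay 5519/42, sellers receive 4595/42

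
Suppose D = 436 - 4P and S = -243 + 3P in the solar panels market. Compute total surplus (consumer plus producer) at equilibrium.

Total surplus = 672

Equilibrium: 436 - 4P = -243 + 3P gives P* = 97, Q* = 48.
Demand choke price: P = 109; supply starts at P = 81.
CS = ½(109 − 97)(48) = 288; PS = ½(97 − 81)(48) = 384.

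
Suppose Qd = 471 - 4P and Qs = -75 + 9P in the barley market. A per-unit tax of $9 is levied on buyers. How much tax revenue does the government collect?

Pre-tax equilibrium: P* = 42, Q* = 303.
Tax on buyers shifts demand to Qd = 471 − 4(P + 9) = 435 - 4P.
435 - 4P = -75 + 9P gives seller price Ps = 510/13; buyers pay Pb = 510/13 + 9 = 627/13.
New quantity: Q = 471 − 4(627/13) = 3615/13.
Revenue = 9 × 3615/13 = 32535/13.

Tax revenue = 32535/13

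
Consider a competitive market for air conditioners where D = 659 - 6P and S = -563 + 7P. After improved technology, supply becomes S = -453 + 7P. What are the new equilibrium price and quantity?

Original equilibrium: P* = 94, Q* = 95.
New equilibrium: 659 - 6P = -453 + 7P, so 1112 = 13P and P' = 1112/13; Q' = 659 − 6(1112/13) = 1895/13.

P' = 1112/13, Q' = 1895/13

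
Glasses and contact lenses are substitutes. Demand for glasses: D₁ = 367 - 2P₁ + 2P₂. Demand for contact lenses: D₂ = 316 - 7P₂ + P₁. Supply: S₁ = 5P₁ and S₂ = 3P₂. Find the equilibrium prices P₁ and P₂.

Market 1: 367 - 2P₁ + 2P₂ = 5P₁ → 7P₁ - 2P₂ = 367.
Market 2: 10P₂ - P₁ = 316.
Eliminating P₂: 10×(1) + 2×(2) gives 68P₁ = 4302, so P₁ = 2151/34.
Back-substitute into (2): P₂ = (316 + 1×2151/34) / 10 = 2579/68.

P₁ = 2151/34, P₂ = 2579/68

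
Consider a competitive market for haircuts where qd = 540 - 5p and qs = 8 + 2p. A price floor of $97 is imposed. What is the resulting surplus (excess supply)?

Equilibrium price would be p* = 76, so the floor at 97 binds.
At p = 97: qd = 55, qs = 202.
Surplus = 202 − 55 = 147.

Surplus = 147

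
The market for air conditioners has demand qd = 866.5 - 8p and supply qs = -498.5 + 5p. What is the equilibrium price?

p* = 105

Set qd = qs: 866.5 - 8p = -498.5 + 5p.
1365 = 13p, so p* = 105.
q* = 866.5 − 8(105) = 26.5.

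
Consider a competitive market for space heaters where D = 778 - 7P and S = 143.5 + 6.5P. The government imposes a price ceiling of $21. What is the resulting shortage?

Shortage = 351

Equilibrium price would be P* = 47, so the ceiling at 21 binds.
At P = 21: D = 778 − 7(21) = 631, S = 143.5 + 6.5(21) = 280.
Shortage = 631 − 280 = 351.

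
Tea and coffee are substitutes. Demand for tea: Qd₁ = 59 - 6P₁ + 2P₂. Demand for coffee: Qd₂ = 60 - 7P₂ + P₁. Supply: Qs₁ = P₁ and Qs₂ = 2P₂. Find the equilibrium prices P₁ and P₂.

P₁ = 651/61, P₂ = 479/61

Market 1: 59 - 6P₁ + 2P₂ = P₁ → 7P₁ - 2P₂ = 59.
Market 2: 9P₂ - P₁ = 60.
Eliminating P₂: 9×(1) + 2×(2) gives 61P₁ = 651, so P₁ = 651/61.
Back-substitute into (2): P₂ = (60 + 1×651/61) / 9 = 479/61.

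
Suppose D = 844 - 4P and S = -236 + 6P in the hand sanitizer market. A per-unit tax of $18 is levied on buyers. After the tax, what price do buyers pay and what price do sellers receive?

Buyers pay $118.8, sellers receive $100.8

Pre-tax equilibrium: P* = 108, Q* = 412.
Tax on buyers shifts demand to D = 844 − 4(P + 18) = 772 - 4P.
772 - 4P = -236 + 6P gives seller price Ps = 100.8; buyers pay Pb = 100.8 + 18 = 118.8.
New quantity: Q = 844 − 4(118.8) = 368.8.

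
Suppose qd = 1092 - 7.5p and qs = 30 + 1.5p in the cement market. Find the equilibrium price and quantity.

Set qd = qs: 1092 - 7.5p = 30 + 1.5p.
1062 = 9p, so p* = 118.
q* = 1092 − 7.5(118) = 207.

p* = 118, q* = 207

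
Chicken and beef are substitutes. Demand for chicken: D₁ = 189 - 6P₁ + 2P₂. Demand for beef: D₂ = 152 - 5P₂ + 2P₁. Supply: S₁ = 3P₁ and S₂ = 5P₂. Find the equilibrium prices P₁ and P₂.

Market 1: 189 - 6P₁ + 2P₂ = 3P₁ → 9P₁ - 2P₂ = 189.
Market 2: 10P₂ - 2P₁ = 152.
Eliminating P₂: 10×(1) + 2×(2) gives 86P₁ = 2194, so P₁ = 1097/43.
Back-substitute into (2): P₂ = (152 + 2×1097/43) / 10 = 873/43.

P₁ = 1097/43, P₂ = 873/43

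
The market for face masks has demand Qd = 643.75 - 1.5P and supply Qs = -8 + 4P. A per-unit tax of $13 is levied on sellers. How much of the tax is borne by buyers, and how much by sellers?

Buyers bear 104/11, sellers bear 39/11

Pre-tax equilibrium: P* = 118.5, Q* = 466.
Tax on sellers shifts supply to Qs = -8 + 4(P − 13) = -60 + 4P.
643.75 - 1.5P = -60 + 4P gives buyer price Pb = 2815/22; sellers receive Ps = 2815/22 − 13 = 2529/22.
New quantity: Q = 643.75 − 1.5(2815/22) = 4970/11.
Buyer burden = 2815/22 − 118.5 = 104/11; seller burden = 118.5 − 2529/22 = 39/11.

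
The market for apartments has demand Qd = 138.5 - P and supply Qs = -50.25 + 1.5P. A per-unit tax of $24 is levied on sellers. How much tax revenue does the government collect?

Pre-tax equilibrium: P* = 75.5, Q* = 63.
Tax on sellers shifts supply to Qs = -50.25 + 1.5(P − 24) = -86.25 + 1.5P.
138.5 - P = -86.25 + 1.5P gives buyer price Pb = 89.9; sellers receive Ps = 89.9 − 24 = 65.9.
New quantity: Q = 138.5 − 1(89.9) = 48.6.
Revenue = 24 × 48.6 = 1166.4.

Tax revenue = 1166.4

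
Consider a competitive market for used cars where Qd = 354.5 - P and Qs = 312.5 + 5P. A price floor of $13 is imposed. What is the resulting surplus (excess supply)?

Equilibrium price would be P* = 7, so the floor at 13 binds.
At P = 13: Qd = 341.5, Qs = 377.5.
Surplus = 377.5 − 341.5 = 36.

Surplus = 36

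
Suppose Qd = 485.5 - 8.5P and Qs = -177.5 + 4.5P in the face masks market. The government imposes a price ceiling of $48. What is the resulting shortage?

Equilibrium price would be P* = 51, so the ceiling at 48 binds.
At P = 48: Qd = 485.5 − 8.5(48) = 77.5, Qs = -177.5 + 4.5(48) = 38.5.
Shortage = 77.5 − 38.5 = 39.

Shortage = 39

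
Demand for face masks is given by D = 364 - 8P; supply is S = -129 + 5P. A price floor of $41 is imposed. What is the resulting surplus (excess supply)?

Surplus = 40

Equilibrium price would be P* = 493/13, so the floor at 41 binds.
At P = 41: D = 36, S = 76.
Surplus = 76 − 36 = 40.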